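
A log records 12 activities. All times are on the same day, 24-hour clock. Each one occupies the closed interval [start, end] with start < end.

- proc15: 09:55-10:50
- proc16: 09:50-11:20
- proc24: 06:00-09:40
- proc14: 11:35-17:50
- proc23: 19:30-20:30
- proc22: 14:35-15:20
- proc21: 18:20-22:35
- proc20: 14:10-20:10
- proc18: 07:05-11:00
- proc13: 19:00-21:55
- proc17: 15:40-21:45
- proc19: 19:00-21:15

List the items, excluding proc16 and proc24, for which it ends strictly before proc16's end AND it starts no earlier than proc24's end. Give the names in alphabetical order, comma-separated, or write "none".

Conditions: its end is strictly before proc16's end (X.end < 11:20) AND its start is no earlier than proc24's end (X.start >= 09:40).
proc13: end 21:55 < 11:20? ✗; start 19:00 >= 09:40? ✓ → no.
proc14: end 17:50 < 11:20? ✗; start 11:35 >= 09:40? ✓ → no.
proc15: end 10:50 < 11:20? ✓; start 09:55 >= 09:40? ✓ → yes.
proc17: end 21:45 < 11:20? ✗; start 15:40 >= 09:40? ✓ → no.
proc18: end 11:00 < 11:20? ✓; start 07:05 >= 09:40? ✗ → no.
proc19: end 21:15 < 11:20? ✗; start 19:00 >= 09:40? ✓ → no.
proc20: end 20:10 < 11:20? ✗; start 14:10 >= 09:40? ✓ → no.
proc21: end 22:35 < 11:20? ✗; start 18:20 >= 09:40? ✓ → no.
proc22: end 15:20 < 11:20? ✗; start 14:35 >= 09:40? ✓ → no.
proc23: end 20:30 < 11:20? ✗; start 19:30 >= 09:40? ✓ → no.
Result: proc15.

proc15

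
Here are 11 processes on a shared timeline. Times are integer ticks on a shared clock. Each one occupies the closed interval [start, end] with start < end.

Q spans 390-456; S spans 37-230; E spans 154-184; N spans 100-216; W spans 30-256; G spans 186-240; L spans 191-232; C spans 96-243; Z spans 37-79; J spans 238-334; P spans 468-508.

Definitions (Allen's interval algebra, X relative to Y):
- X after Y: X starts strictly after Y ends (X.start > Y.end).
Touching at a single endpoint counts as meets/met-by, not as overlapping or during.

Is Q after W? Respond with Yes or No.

Q = [390, 456], W = [30, 256].
Actual relation of Q to W: after.
Asked whether 'after' holds → Yes.

Yes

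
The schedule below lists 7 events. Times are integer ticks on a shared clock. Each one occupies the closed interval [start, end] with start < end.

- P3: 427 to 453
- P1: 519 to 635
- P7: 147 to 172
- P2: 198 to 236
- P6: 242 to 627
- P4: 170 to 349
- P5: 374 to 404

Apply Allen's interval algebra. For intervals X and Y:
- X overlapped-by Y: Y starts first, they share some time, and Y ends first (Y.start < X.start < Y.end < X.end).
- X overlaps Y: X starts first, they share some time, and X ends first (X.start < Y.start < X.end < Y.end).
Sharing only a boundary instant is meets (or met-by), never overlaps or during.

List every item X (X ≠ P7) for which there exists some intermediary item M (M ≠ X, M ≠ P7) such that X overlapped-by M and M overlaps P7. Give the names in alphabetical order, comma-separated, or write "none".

Target P7 = [147, 172].
Intermediaries M with M overlaps P7: none.
Union: none.

none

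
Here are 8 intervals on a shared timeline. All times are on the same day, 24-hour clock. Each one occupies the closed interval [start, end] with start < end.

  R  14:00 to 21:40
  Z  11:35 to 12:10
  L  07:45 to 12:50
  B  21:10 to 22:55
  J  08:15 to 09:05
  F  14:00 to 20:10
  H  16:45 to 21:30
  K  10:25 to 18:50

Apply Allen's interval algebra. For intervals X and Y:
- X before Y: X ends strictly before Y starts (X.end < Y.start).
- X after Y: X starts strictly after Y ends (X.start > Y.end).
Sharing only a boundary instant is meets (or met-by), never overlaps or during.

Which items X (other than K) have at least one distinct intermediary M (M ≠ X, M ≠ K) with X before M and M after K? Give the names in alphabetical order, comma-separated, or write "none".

F, J, L, Z

Target K = [10:25, 18:50].
Intermediaries M with M after K: B.
Via B — items with X before B: F, J, L, Z.
Union: F, J, L, Z.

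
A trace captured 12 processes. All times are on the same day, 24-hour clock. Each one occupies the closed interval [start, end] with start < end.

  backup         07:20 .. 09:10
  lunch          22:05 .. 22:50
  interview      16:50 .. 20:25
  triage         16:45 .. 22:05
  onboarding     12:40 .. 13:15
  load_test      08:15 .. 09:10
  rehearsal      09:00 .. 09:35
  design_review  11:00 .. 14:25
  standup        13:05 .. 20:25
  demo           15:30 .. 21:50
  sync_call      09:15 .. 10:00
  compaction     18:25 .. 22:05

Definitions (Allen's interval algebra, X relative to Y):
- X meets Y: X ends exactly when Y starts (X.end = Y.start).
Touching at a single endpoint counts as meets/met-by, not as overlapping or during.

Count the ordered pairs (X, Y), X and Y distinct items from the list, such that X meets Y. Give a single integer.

Checking all 132 ordered pairs for relation 'meets'; matching pairs in alphabetical order:
(compaction, lunch): compaction meets lunch ✓
(triage, lunch): triage meets lunch ✓
Count: 2.

2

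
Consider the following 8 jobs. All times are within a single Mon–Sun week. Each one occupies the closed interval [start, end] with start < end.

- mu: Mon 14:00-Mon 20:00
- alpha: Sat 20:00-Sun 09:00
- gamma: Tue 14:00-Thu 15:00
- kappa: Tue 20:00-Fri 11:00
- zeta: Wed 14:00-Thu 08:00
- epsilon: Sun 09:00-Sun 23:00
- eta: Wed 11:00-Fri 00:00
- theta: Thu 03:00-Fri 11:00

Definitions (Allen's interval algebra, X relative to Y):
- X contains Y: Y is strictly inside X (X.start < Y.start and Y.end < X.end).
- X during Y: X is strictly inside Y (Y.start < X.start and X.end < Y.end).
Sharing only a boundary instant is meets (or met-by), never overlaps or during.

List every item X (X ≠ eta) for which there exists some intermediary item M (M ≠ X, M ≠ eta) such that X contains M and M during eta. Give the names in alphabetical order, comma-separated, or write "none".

gamma, kappa

Target eta = [Wed 11:00, Fri 00:00].
Intermediaries M with M during eta: zeta.
Via zeta — items with X contains zeta: gamma, kappa.
Union: gamma, kappa.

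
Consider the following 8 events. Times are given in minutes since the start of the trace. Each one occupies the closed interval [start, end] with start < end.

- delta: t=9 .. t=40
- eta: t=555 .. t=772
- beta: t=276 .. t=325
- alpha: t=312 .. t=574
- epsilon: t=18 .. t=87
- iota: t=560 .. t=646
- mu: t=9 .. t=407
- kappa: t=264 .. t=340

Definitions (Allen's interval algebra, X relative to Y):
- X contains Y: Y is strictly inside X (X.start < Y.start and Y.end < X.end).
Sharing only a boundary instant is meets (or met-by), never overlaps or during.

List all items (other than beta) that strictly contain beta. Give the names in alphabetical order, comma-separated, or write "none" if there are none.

kappa, mu

Target beta = [t=276, t=325].
alpha [t=312, t=574] → overlapped-by → no.
delta [t=9, t=40] → before → no.
epsilon [t=18, t=87] → before → no.
eta [t=555, t=772] → after → no.
iota [t=560, t=646] → after → no.
kappa [t=264, t=340] → contains → yes.
mu [t=9, t=407] → contains → yes.
Result: kappa, mu.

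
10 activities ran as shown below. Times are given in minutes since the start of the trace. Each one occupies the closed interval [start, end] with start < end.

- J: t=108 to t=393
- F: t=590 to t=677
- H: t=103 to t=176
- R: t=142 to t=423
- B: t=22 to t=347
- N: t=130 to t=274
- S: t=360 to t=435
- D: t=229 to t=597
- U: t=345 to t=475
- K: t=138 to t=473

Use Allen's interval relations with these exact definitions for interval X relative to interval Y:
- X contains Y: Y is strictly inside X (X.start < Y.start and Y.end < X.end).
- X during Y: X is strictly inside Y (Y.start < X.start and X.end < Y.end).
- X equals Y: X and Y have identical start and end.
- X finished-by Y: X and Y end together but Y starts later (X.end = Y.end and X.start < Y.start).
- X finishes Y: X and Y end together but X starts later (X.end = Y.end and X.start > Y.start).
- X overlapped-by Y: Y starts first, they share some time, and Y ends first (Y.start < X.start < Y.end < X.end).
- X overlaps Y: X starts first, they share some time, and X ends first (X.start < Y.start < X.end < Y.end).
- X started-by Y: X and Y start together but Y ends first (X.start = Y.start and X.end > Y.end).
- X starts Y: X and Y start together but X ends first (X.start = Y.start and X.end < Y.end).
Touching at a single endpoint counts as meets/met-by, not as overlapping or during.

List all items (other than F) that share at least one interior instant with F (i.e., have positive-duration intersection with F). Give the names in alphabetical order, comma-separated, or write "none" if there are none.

D

Target F = [t=590, t=677].
B [t=22, t=347] → before → no.
D [t=229, t=597] → overlaps → yes.
H [t=103, t=176] → before → no.
J [t=108, t=393] → before → no.
K [t=138, t=473] → before → no.
N [t=130, t=274] → before → no.
R [t=142, t=423] → before → no.
S [t=360, t=435] → before → no.
U [t=345, t=475] → before → no.
Result: D.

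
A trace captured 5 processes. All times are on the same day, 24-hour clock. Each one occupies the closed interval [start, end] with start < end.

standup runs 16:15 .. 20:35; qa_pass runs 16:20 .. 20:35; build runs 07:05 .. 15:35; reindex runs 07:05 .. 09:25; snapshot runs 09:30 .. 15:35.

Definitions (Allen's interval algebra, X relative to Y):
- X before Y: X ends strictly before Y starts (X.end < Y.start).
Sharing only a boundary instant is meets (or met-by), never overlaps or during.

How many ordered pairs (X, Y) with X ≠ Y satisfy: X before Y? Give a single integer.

Checking all 20 ordered pairs for relation 'before'; matching pairs in alphabetical order:
(build, qa_pass): build before qa_pass ✓
(build, standup): build before standup ✓
(reindex, qa_pass): reindex before qa_pass ✓
(reindex, snapshot): reindex before snapshot ✓
(reindex, standup): reindex before standup ✓
(snapshot, qa_pass): snapshot before qa_pass ✓
(snapshot, standup): snapshot before standup ✓
Count: 7.

7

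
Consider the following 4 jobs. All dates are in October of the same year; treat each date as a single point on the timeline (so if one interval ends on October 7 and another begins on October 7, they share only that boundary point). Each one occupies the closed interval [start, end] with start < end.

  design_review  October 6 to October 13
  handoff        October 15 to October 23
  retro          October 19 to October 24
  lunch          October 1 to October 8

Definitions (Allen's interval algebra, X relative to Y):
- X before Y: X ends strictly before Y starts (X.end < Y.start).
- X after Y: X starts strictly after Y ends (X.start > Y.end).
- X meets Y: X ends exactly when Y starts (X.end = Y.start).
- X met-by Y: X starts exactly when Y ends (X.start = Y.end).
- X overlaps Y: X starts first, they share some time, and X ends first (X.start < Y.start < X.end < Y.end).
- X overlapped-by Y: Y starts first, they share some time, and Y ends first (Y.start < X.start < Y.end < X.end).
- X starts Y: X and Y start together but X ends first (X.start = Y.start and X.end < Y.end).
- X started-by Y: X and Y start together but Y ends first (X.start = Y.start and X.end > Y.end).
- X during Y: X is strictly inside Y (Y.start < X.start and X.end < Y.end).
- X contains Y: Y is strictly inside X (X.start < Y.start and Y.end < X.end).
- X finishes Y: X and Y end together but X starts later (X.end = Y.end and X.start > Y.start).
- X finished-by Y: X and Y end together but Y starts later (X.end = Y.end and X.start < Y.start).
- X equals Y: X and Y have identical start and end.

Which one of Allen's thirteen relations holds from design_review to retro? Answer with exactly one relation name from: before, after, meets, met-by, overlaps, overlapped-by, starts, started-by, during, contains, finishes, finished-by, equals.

design_review = [October 6, October 13]; retro = [October 19, October 24].
Compare endpoints: design_review.start < retro.start, design_review.start < retro.end, design_review.end < retro.start, design_review.end < retro.end.
That pattern is 'before'.

before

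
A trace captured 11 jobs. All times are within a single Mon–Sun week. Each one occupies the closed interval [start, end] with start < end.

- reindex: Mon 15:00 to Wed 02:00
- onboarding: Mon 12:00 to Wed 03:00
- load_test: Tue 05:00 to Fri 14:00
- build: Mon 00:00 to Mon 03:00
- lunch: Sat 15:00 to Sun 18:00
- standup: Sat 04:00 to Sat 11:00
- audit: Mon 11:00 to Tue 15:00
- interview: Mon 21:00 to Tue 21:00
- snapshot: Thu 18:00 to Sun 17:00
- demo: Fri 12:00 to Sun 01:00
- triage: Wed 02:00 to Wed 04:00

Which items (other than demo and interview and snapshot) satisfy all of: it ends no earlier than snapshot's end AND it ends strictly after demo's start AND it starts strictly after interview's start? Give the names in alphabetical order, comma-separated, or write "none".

Conditions: its end is no earlier than snapshot's end (X.end >= Sun 17:00) AND its end is strictly after demo's start (X.end > Fri 12:00) AND its start is strictly after interview's start (X.start > Mon 21:00).
audit: end Tue 15:00 >= Sun 17:00? ✗; end Tue 15:00 > Fri 12:00? ✗; start Mon 11:00 > Mon 21:00? ✗ → no.
build: end Mon 03:00 >= Sun 17:00? ✗; end Mon 03:00 > Fri 12:00? ✗; start Mon 00:00 > Mon 21:00? ✗ → no.
load_test: end Fri 14:00 >= Sun 17:00? ✗; end Fri 14:00 > Fri 12:00? ✓; start Tue 05:00 > Mon 21:00? ✓ → no.
lunch: end Sun 18:00 >= Sun 17:00? ✓; end Sun 18:00 > Fri 12:00? ✓; start Sat 15:00 > Mon 21:00? ✓ → yes.
onboarding: end Wed 03:00 >= Sun 17:00? ✗; end Wed 03:00 > Fri 12:00? ✗; start Mon 12:00 > Mon 21:00? ✗ → no.
reindex: end Wed 02:00 >= Sun 17:00? ✗; end Wed 02:00 > Fri 12:00? ✗; start Mon 15:00 > Mon 21:00? ✗ → no.
standup: end Sat 11:00 >= Sun 17:00? ✗; end Sat 11:00 > Fri 12:00? ✓; start Sat 04:00 > Mon 21:00? ✓ → no.
triage: end Wed 04:00 >= Sun 17:00? ✗; end Wed 04:00 > Fri 12:00? ✗; start Wed 02:00 > Mon 21:00? ✓ → no.
Result: lunch.

lunch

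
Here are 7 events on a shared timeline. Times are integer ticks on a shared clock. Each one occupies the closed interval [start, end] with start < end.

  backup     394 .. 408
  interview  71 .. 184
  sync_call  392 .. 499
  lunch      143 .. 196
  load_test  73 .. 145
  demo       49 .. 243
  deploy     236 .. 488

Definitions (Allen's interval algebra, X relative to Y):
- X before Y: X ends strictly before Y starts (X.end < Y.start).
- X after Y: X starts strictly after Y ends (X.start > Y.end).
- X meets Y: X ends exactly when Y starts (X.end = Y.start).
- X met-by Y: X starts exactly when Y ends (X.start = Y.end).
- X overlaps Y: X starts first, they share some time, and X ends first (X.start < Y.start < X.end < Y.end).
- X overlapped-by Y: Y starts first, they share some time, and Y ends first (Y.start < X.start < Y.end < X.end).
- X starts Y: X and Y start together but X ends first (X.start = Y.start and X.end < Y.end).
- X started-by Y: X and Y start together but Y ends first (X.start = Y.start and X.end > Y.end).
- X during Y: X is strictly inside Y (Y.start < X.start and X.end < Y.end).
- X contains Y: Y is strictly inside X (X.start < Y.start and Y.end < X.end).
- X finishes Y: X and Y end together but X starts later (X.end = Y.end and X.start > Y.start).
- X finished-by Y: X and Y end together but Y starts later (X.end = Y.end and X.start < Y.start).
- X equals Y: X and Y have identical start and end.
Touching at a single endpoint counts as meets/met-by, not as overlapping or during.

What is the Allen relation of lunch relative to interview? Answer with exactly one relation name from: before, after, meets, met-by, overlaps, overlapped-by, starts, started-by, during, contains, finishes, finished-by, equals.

lunch = [143, 196]; interview = [71, 184].
Compare endpoints: lunch.start > interview.start, lunch.start < interview.end, lunch.end > interview.start, lunch.end > interview.end.
That pattern is 'overlapped-by'.

overlapped-by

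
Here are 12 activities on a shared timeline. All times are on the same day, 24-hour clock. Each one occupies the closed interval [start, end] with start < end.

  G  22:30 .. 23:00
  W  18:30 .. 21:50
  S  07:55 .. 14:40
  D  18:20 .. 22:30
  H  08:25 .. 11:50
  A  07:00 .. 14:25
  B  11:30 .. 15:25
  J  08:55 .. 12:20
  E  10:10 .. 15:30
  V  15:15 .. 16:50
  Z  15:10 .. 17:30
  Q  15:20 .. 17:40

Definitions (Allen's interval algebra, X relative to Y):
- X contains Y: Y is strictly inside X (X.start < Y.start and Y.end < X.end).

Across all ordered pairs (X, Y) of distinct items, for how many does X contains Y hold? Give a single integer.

7

Checking all 132 ordered pairs for relation 'contains'; matching pairs in alphabetical order:
(A, H): A contains H ✓
(A, J): A contains J ✓
(D, W): D contains W ✓
(E, B): E contains B ✓
(S, H): S contains H ✓
(S, J): S contains J ✓
(Z, V): Z contains V ✓
Count: 7.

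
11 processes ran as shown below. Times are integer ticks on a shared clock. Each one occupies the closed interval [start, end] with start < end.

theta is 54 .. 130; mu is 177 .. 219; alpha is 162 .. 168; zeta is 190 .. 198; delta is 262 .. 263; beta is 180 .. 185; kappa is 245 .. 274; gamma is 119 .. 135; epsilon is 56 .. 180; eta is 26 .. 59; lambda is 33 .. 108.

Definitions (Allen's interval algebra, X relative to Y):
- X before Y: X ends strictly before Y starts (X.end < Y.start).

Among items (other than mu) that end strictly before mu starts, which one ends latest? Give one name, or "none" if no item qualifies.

Target mu = [177, 219].
alpha [162, 168] → before → candidate.
beta [180, 185] → during → excluded.
delta [262, 263] → after → excluded.
epsilon [56, 180] → overlaps → excluded.
eta [26, 59] → before → candidate.
gamma [119, 135] → before → candidate.
kappa [245, 274] → after → excluded.
lambda [33, 108] → before → candidate.
theta [54, 130] → before → candidate.
zeta [190, 198] → during → excluded.
Among candidates, latest end is 168 → alpha.

alpha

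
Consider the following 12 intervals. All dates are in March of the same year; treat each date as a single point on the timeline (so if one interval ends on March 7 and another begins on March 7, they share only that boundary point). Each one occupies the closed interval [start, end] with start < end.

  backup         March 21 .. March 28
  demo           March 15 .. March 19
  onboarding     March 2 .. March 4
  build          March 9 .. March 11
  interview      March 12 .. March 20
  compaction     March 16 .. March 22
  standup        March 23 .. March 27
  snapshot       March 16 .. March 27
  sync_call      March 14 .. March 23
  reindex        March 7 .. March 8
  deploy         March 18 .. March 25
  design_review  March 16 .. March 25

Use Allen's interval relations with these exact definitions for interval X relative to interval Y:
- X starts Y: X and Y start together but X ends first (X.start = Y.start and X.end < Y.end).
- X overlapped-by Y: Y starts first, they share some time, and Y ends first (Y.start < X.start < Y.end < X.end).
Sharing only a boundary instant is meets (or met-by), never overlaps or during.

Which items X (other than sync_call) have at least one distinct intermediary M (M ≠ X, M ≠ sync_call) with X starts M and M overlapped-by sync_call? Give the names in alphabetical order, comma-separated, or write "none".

compaction, design_review

Target sync_call = [March 14, March 23].
Intermediaries M with M overlapped-by sync_call: backup, deploy, design_review, snapshot.
Via backup — items with X starts backup: none.
Via deploy — items with X starts deploy: none.
Via design_review — items with X starts design_review: compaction.
Via snapshot — items with X starts snapshot: compaction, design_review.
Union: compaction, design_review.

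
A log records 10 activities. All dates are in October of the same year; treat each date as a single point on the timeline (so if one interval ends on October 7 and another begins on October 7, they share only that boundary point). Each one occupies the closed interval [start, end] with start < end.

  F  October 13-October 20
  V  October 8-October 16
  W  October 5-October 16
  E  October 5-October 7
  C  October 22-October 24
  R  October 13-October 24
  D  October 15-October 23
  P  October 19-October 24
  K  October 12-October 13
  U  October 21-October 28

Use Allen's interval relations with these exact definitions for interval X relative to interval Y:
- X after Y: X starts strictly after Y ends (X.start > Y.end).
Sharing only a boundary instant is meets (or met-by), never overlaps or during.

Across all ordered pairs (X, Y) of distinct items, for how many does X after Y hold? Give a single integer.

Checking all 90 ordered pairs for relation 'after'; matching pairs in alphabetical order:
(C, E): C after E ✓
(C, F): C after F ✓
(C, K): C after K ✓
(C, V): C after V ✓
(C, W): C after W ✓
(D, E): D after E ✓
(D, K): D after K ✓
(F, E): F after E ✓
(K, E): K after E ✓
(P, E): P after E ✓
(P, K): P after K ✓
(P, V): P after V ✓
(P, W): P after W ✓
(R, E): R after E ✓
(U, E): U after E ✓
(U, F): U after F ✓
(U, K): U after K ✓
(U, V): U after V ✓
(U, W): U after W ✓
(V, E): V after E ✓
Count: 20.

20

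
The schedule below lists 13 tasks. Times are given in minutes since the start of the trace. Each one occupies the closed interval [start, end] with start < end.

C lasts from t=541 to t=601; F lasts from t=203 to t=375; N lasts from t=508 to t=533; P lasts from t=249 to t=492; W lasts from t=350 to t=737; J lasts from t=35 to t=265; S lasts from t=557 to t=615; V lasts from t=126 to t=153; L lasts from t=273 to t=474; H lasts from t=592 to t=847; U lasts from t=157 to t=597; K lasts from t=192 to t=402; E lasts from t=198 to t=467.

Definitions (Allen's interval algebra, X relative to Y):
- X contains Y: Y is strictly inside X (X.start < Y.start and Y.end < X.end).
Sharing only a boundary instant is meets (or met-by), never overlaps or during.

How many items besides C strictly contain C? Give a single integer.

1

Target C = [t=541, t=601].
E [t=198, t=467] → before → no.
F [t=203, t=375] → before → no.
H [t=592, t=847] → overlapped-by → no.
J [t=35, t=265] → before → no.
K [t=192, t=402] → before → no.
L [t=273, t=474] → before → no.
N [t=508, t=533] → before → no.
P [t=249, t=492] → before → no.
S [t=557, t=615] → overlapped-by → no.
U [t=157, t=597] → overlaps → no.
V [t=126, t=153] → before → no.
W [t=350, t=737] → contains → counts.
Total: 1.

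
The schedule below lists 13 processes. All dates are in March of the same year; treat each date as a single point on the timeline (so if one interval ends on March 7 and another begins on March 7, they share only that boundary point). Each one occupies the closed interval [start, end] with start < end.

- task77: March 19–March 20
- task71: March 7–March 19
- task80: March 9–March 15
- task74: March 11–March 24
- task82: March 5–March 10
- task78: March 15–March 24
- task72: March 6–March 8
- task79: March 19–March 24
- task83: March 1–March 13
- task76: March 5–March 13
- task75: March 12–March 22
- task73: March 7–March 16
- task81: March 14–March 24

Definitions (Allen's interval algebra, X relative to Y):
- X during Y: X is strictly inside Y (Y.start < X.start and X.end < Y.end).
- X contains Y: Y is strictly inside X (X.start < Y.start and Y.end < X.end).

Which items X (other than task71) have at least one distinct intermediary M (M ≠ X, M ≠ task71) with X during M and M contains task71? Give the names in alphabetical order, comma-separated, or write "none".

none

Target task71 = [March 7, March 19].
Intermediaries M with M contains task71: none.
Union: none.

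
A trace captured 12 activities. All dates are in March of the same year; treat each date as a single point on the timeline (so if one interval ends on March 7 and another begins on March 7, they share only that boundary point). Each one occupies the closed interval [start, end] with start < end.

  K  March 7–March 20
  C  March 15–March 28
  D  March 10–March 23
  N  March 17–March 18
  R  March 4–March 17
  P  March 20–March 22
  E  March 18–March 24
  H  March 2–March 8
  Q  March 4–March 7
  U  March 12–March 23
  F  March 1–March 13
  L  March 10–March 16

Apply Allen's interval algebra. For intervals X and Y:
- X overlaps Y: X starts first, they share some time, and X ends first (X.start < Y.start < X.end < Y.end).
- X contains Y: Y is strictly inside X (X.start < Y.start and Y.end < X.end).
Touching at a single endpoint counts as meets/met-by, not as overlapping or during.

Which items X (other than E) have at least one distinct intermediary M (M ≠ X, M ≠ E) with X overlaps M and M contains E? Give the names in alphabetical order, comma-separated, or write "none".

Target E = [March 18, March 24].
Intermediaries M with M contains E: C.
Via C — items with X overlaps C: D, K, L, R, U.
Union: D, K, L, R, U.

D, K, L, R, U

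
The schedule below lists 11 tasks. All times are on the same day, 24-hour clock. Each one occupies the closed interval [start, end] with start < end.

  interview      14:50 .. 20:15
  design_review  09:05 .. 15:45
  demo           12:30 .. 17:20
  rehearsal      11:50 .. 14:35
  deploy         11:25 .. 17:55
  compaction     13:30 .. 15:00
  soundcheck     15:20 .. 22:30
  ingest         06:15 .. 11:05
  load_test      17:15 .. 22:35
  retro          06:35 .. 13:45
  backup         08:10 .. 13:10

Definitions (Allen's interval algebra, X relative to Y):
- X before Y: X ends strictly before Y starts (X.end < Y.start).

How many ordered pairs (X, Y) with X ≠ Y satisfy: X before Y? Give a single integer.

Checking all 110 ordered pairs for relation 'before'; matching pairs in alphabetical order:
(backup, compaction): backup before compaction ✓
(backup, interview): backup before interview ✓
(backup, load_test): backup before load_test ✓
(backup, soundcheck): backup before soundcheck ✓
(compaction, load_test): compaction before load_test ✓
(compaction, soundcheck): compaction before soundcheck ✓
(design_review, load_test): design_review before load_test ✓
(ingest, compaction): ingest before compaction ✓
(ingest, demo): ingest before demo ✓
(ingest, deploy): ingest before deploy ✓
(ingest, interview): ingest before interview ✓
(ingest, load_test): ingest before load_test ✓
(ingest, rehearsal): ingest before rehearsal ✓
(ingest, soundcheck): ingest before soundcheck ✓
(rehearsal, interview): rehearsal before interview ✓
(rehearsal, load_test): rehearsal before load_test ✓
(rehearsal, soundcheck): rehearsal before soundcheck ✓
(retro, interview): retro before interview ✓
(retro, load_test): retro before load_test ✓
(retro, soundcheck): retro before soundcheck ✓
Count: 20.

20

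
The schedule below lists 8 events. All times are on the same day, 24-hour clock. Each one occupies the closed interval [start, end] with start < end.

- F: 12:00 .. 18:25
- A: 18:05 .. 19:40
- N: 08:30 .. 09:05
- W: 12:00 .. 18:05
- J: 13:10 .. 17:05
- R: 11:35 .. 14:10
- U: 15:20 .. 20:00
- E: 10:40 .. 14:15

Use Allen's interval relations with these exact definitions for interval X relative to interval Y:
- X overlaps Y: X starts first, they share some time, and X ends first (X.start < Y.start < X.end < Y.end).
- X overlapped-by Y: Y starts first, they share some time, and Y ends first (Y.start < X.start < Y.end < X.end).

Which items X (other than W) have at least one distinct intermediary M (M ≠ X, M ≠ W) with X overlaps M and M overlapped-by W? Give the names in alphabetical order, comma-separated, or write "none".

Target W = [12:00, 18:05].
Intermediaries M with M overlapped-by W: U.
Via U — items with X overlaps U: F, J.
Union: F, J.

F, J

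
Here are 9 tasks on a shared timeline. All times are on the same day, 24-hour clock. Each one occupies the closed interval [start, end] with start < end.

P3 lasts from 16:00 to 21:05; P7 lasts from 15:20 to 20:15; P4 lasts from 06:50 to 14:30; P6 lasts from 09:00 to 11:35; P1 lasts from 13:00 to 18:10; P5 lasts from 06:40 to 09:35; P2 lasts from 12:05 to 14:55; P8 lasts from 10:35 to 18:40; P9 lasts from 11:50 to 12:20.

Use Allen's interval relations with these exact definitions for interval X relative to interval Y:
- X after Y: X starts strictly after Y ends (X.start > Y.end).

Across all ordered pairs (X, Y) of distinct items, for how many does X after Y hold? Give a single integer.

18

Checking all 72 ordered pairs for relation 'after'; matching pairs in alphabetical order:
(P1, P5): P1 after P5 ✓
(P1, P6): P1 after P6 ✓
(P1, P9): P1 after P9 ✓
(P2, P5): P2 after P5 ✓
(P2, P6): P2 after P6 ✓
(P3, P2): P3 after P2 ✓
(P3, P4): P3 after P4 ✓
(P3, P5): P3 after P5 ✓
(P3, P6): P3 after P6 ✓
(P3, P9): P3 after P9 ✓
(P7, P2): P7 after P2 ✓
(P7, P4): P7 after P4 ✓
(P7, P5): P7 after P5 ✓
(P7, P6): P7 after P6 ✓
(P7, P9): P7 after P9 ✓
(P8, P5): P8 after P5 ✓
(P9, P5): P9 after P5 ✓
(P9, P6): P9 after P6 ✓
Count: 18.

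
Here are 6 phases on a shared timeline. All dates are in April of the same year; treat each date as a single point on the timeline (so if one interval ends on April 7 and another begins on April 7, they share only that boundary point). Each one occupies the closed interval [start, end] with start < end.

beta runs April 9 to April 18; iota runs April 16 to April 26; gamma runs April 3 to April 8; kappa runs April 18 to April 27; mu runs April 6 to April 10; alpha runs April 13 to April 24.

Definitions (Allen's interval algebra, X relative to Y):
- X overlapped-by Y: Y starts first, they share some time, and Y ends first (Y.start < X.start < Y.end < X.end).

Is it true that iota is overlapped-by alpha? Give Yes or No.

iota = [April 16, April 26], alpha = [April 13, April 24].
Actual relation of iota to alpha: overlapped-by.
Asked whether 'overlapped-by' holds → Yes.

Yes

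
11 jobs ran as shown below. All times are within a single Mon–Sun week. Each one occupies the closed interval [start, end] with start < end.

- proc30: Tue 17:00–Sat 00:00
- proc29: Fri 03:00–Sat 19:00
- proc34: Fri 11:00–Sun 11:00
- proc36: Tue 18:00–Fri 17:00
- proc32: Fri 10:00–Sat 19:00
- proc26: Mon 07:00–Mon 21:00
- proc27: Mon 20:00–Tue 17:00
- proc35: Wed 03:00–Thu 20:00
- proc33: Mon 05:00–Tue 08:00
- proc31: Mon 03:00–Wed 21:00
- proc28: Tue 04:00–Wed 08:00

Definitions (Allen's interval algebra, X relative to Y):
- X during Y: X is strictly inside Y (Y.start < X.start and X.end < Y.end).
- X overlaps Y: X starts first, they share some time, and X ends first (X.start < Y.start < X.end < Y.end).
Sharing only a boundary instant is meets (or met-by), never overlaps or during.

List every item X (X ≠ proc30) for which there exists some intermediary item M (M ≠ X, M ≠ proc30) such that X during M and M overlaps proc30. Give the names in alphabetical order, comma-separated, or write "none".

proc26, proc27, proc28, proc33

Target proc30 = [Tue 17:00, Sat 00:00].
Intermediaries M with M overlaps proc30: proc28, proc31.
Via proc28 — items with X during proc28: none.
Via proc31 — items with X during proc31: proc26, proc27, proc28, proc33.
Union: proc26, proc27, proc28, proc33.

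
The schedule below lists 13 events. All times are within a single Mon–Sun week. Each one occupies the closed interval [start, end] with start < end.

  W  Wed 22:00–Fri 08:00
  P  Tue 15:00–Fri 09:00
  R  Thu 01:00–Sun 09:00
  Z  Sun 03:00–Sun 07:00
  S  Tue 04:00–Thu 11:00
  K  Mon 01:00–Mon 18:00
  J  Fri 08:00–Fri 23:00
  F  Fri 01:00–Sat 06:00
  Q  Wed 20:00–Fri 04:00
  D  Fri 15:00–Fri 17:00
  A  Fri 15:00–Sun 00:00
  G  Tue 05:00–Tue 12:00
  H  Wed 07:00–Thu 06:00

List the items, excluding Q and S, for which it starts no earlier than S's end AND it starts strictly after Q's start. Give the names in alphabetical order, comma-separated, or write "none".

Conditions: its start is no earlier than S's end (X.start >= Thu 11:00) AND its start is strictly after Q's start (X.start > Wed 20:00).
A: start Fri 15:00 >= Thu 11:00? ✓; start Fri 15:00 > Wed 20:00? ✓ → yes.
D: start Fri 15:00 >= Thu 11:00? ✓; start Fri 15:00 > Wed 20:00? ✓ → yes.
F: start Fri 01:00 >= Thu 11:00? ✓; start Fri 01:00 > Wed 20:00? ✓ → yes.
G: start Tue 05:00 >= Thu 11:00? ✗; start Tue 05:00 > Wed 20:00? ✗ → no.
H: start Wed 07:00 >= Thu 11:00? ✗; start Wed 07:00 > Wed 20:00? ✗ → no.
J: start Fri 08:00 >= Thu 11:00? ✓; start Fri 08:00 > Wed 20:00? ✓ → yes.
K: start Mon 01:00 >= Thu 11:00? ✗; start Mon 01:00 > Wed 20:00? ✗ → no.
P: start Tue 15:00 >= Thu 11:00? ✗; start Tue 15:00 > Wed 20:00? ✗ → no.
R: start Thu 01:00 >= Thu 11:00? ✗; start Thu 01:00 > Wed 20:00? ✓ → no.
W: start Wed 22:00 >= Thu 11:00? ✗; start Wed 22:00 > Wed 20:00? ✓ → no.
Z: start Sun 03:00 >= Thu 11:00? ✓; start Sun 03:00 > Wed 20:00? ✓ → yes.
Result: A, D, F, J, Z.

A, D, F, J, Z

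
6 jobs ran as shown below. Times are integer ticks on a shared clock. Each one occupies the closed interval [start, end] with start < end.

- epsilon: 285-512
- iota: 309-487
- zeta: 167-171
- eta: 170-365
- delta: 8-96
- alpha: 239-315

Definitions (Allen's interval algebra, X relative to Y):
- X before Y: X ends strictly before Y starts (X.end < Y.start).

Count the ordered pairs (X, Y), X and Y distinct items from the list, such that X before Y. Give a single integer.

8

Checking all 30 ordered pairs for relation 'before'; matching pairs in alphabetical order:
(delta, alpha): delta before alpha ✓
(delta, epsilon): delta before epsilon ✓
(delta, eta): delta before eta ✓
(delta, iota): delta before iota ✓
(delta, zeta): delta before zeta ✓
(zeta, alpha): zeta before alpha ✓
(zeta, epsilon): zeta before epsilon ✓
(zeta, iota): zeta before iota ✓
Count: 8.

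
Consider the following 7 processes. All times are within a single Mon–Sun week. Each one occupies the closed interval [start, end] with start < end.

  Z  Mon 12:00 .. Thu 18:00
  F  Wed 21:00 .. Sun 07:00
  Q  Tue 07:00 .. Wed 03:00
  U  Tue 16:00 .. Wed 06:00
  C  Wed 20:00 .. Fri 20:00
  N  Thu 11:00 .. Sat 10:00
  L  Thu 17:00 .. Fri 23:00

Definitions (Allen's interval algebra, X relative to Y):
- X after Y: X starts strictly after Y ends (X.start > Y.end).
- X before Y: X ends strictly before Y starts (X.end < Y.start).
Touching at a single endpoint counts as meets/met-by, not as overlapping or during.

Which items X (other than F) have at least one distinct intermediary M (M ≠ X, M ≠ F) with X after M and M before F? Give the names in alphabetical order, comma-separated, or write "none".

C, L, N

Target F = [Wed 21:00, Sun 07:00].
Intermediaries M with M before F: Q, U.
Via Q — items with X after Q: C, L, N.
Via U — items with X after U: C, L, N.
Union: C, L, N.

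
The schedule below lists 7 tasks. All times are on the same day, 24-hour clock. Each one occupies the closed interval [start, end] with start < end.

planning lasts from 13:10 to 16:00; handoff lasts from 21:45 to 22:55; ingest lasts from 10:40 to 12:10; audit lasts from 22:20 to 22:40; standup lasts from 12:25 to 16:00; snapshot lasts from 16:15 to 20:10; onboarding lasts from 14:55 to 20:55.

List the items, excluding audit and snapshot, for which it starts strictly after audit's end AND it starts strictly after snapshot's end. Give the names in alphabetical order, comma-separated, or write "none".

none

Conditions: its start is strictly after audit's end (X.start > 22:40) AND its start is strictly after snapshot's end (X.start > 20:10).
handoff: start 21:45 > 22:40? ✗; start 21:45 > 20:10? ✓ → no.
ingest: start 10:40 > 22:40? ✗; start 10:40 > 20:10? ✗ → no.
onboarding: start 14:55 > 22:40? ✗; start 14:55 > 20:10? ✗ → no.
planning: start 13:10 > 22:40? ✗; start 13:10 > 20:10? ✗ → no.
standup: start 12:25 > 22:40? ✗; start 12:25 > 20:10? ✗ → no.
Result: none.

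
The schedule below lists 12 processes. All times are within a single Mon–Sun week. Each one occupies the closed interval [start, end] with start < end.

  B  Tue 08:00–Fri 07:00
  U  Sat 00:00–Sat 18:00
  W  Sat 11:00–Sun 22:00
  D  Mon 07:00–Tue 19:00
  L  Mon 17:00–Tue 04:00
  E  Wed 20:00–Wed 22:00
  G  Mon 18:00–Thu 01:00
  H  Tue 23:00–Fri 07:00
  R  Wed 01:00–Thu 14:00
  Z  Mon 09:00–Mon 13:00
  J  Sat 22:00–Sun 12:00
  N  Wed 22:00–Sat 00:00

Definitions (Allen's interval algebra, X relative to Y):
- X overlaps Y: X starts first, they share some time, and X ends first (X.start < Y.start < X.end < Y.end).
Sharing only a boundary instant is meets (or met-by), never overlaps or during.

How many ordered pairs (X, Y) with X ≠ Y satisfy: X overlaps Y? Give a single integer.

Checking all 132 ordered pairs for relation 'overlaps'; matching pairs in alphabetical order:
(B, N): B overlaps N ✓
(D, B): D overlaps B ✓
(D, G): D overlaps G ✓
(G, B): G overlaps B ✓
(G, H): G overlaps H ✓
(G, N): G overlaps N ✓
(G, R): G overlaps R ✓
(H, N): H overlaps N ✓
(L, G): L overlaps G ✓
(R, N): R overlaps N ✓
(U, W): U overlaps W ✓
Count: 11.

11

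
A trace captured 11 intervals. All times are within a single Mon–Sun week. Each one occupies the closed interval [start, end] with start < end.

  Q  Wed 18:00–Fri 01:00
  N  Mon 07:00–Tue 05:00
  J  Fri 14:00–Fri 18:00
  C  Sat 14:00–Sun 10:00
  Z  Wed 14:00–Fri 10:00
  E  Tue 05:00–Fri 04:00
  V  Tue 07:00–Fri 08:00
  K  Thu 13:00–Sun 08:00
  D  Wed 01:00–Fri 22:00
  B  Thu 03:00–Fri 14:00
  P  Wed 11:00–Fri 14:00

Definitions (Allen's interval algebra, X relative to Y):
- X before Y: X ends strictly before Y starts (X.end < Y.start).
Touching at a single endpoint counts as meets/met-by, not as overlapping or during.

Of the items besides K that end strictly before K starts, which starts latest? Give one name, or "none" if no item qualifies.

N

Target K = [Thu 13:00, Sun 08:00].
B [Thu 03:00, Fri 14:00] → overlaps → excluded.
C [Sat 14:00, Sun 10:00] → overlapped-by → excluded.
D [Wed 01:00, Fri 22:00] → overlaps → excluded.
E [Tue 05:00, Fri 04:00] → overlaps → excluded.
J [Fri 14:00, Fri 18:00] → during → excluded.
N [Mon 07:00, Tue 05:00] → before → candidate.
P [Wed 11:00, Fri 14:00] → overlaps → excluded.
Q [Wed 18:00, Fri 01:00] → overlaps → excluded.
V [Tue 07:00, Fri 08:00] → overlaps → excluded.
Z [Wed 14:00, Fri 10:00] → overlaps → excluded.
Among candidates, latest start is Mon 07:00 → N.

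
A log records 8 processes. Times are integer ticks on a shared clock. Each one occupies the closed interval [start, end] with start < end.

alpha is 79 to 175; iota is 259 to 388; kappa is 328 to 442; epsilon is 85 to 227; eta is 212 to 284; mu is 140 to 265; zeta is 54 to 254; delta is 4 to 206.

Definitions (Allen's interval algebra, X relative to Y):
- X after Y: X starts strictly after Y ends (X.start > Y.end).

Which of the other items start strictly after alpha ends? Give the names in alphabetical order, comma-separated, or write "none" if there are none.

Target alpha = [79, 175].
delta [4, 206] → contains → no.
epsilon [85, 227] → overlapped-by → no.
eta [212, 284] → after → yes.
iota [259, 388] → after → yes.
kappa [328, 442] → after → yes.
mu [140, 265] → overlapped-by → no.
zeta [54, 254] → contains → no.
Result: eta, iota, kappa.

eta, iota, kappa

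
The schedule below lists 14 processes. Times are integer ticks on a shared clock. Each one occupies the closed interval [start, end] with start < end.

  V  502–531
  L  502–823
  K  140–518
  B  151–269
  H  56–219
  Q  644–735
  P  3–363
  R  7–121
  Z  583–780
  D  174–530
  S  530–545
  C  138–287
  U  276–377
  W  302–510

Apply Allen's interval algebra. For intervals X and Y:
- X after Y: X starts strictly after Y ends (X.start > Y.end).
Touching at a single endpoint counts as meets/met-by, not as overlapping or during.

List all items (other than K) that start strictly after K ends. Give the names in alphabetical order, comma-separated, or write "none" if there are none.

Target K = [140, 518].
B [151, 269] → during → no.
C [138, 287] → overlaps → no.
D [174, 530] → overlapped-by → no.
H [56, 219] → overlaps → no.
L [502, 823] → overlapped-by → no.
P [3, 363] → overlaps → no.
Q [644, 735] → after → yes.
R [7, 121] → before → no.
S [530, 545] → after → yes.
U [276, 377] → during → no.
V [502, 531] → overlapped-by → no.
W [302, 510] → during → no.
Z [583, 780] → after → yes.
Result: Q, S, Z.

Q, S, Z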